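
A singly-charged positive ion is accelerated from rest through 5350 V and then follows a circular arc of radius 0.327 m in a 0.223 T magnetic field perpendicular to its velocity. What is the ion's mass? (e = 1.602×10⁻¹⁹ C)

Combine |q|V = ½mv² and r = mv/(|q|B): eliminate v to get m = qB²r²/(2V).
m = (1.602×10⁻¹⁹)(0.223)²(0.327)²/(2·5350) ≈ 7.96×10⁻²⁶ kg.

m ≈ 7.96×10⁻²⁶ kg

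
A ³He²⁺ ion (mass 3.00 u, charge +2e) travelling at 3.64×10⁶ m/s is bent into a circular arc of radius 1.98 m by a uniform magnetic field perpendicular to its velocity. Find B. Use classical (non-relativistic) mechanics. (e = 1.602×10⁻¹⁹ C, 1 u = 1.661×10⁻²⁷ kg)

B ≈ 0.0286 T

From |q|vB = mv²/r, B = mv/(|q|r).
B = (4.983×10⁻²⁷)(3.64×10⁶)/((3.204×10⁻¹⁹)(1.98)) ≈ 0.0286 T.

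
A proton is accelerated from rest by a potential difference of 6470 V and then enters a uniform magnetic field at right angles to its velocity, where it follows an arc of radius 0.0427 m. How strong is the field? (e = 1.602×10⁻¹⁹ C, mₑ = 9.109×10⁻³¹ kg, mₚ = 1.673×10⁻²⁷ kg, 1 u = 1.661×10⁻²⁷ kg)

v = √(2|q|V/m) = √(2·1.602×10⁻¹⁹·6470/1.673×10⁻²⁷) ≈ 1.113×10⁶ m/s.
B = mv/(|q|r) = (1.673×10⁻²⁷)(1.113×10⁶)/((1.602×10⁻¹⁹)(0.0427)) ≈ 0.272 T.

B ≈ 0.272 T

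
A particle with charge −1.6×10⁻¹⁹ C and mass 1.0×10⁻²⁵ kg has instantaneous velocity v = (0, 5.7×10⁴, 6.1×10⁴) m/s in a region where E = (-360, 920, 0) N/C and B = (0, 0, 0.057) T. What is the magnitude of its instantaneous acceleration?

|a| ≈ 4.85×10⁹ m/s²

v×B = (3250, 0, 0) N/C.
E + v×B = (2890, 920, 0) N/C.
F = q(E + v×B) = (−1.6×10⁻¹⁹ C)·(2890, 920, 0) = (-4.62×10⁻¹⁶, -1.47×10⁻¹⁶, 0) N.
|a| = |F|/m = 4.851×10⁻¹⁶/1.0×10⁻²⁵ ≈ 4.85×10⁹ m/s².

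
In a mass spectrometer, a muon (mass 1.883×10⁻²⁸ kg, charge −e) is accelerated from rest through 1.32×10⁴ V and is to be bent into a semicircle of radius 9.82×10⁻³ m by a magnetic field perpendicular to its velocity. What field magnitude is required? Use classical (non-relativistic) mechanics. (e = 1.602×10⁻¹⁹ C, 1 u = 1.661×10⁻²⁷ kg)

B ≈ 0.567 T

v = √(2|q|V/m) = √(2·1.602×10⁻¹⁹·1.32×10⁴/1.883×10⁻²⁸) ≈ 4.739×10⁶ m/s.
B = mv/(|q|r) = (1.883×10⁻²⁸)(4.739×10⁶)/((1.602×10⁻¹⁹)(9.82×10⁻³)) ≈ 0.567 T.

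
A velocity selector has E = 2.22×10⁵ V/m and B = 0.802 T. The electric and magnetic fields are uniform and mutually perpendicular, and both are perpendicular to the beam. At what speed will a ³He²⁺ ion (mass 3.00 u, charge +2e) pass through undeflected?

Zero net Lorentz force requires |qE| = |q v×B|, i.e. E = vB.
v = E/B = 2.22×10⁵/0.802 = 2.77×10⁵ m/s.

v = 2.77×10⁵ m/s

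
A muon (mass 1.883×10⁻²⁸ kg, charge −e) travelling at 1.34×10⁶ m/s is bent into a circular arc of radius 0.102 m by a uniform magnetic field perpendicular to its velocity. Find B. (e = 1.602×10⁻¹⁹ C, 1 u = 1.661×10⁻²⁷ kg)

From |q|vB = mv²/r, B = mv/(|q|r).
B = (1.883×10⁻²⁸)(1.34×10⁶)/((1.602×10⁻¹⁹)(0.102)) ≈ 0.0154 T.

B ≈ 0.0154 T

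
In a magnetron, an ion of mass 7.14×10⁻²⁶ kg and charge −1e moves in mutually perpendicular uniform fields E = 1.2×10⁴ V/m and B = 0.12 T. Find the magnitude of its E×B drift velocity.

The steady drift has the magnetic force balancing the electric force, so v_d = E/B.
v_d = 1.2×10⁴/0.12 = 1.0×10⁵ m/s.

v_d ≈ 1.0×10⁵ m/s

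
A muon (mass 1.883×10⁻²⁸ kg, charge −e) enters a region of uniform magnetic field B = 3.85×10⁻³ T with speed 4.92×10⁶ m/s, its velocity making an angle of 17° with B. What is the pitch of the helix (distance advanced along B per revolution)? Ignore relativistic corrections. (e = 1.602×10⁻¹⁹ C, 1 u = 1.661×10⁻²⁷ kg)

p ≈ 9.03 m

v∥ = v cosθ = 4.92×10⁶·cos17° ≈ 4.705×10⁶ m/s.
T = 2πm/(|q|B) = 2π(1.883×10⁻²⁸)/((1.602×10⁻¹⁹)(3.85×10⁻³)) ≈ 1.918×10⁻⁶ s.
pitch = v∥ T = (4.705×10⁶)(1.918×10⁻⁶) ≈ 9.03 m.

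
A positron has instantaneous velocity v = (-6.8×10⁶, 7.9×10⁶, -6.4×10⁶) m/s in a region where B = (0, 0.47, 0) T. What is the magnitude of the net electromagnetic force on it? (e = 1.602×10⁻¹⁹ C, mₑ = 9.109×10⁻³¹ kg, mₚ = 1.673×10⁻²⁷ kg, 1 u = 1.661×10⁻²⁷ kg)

v×B = (3.01×10⁶, 0, -3.20×10⁶) N/C.
F = q v×B = (1.602×10⁻¹⁹ C)·(3.01×10⁶, 0, -3.20×10⁶) = (4.82×10⁻¹³, 0, -5.12×10⁻¹³) N.
|F| = 7.03×10⁻¹³ N.

|F| ≈ 7.03×10⁻¹³ N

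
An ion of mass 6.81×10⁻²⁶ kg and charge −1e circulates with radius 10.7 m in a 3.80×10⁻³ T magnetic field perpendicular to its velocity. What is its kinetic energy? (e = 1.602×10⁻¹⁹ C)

v = |q|Br/m, then KE = ½mv² = (qBr)²/(2m).
v = (1.602×10⁻¹⁹)(3.80×10⁻³)(10.7)/6.81×10⁻²⁶ ≈ 9.565×10⁴ m/s.
KE = ½(6.81×10⁻²⁶)(9.565×10⁴)² ≈ 3.12×10⁻¹⁶ J.

KE ≈ 3.12×10⁻¹⁶ J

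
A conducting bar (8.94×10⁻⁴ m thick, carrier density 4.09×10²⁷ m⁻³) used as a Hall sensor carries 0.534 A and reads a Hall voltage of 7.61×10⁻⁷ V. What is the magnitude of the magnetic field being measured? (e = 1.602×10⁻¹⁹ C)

B ≈ 0.835 T

From V_H = IB/(n e t), B = V_H n e t / I.
B = (7.61×10⁻⁷)(4.09×10²⁷)(1.602×10⁻¹⁹)(8.94×10⁻⁴)/0.534 ≈ 0.835 T.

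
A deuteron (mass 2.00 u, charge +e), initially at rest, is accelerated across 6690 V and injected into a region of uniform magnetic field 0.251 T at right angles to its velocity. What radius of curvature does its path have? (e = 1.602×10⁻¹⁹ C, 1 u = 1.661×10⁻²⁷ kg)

r ≈ 0.0664 m

Acceleration: |q|V = ½mv² ⇒ v = √(2|q|V/m) = √(2·1.602×10⁻¹⁹·6690/3.322×10⁻²⁷) ≈ 8.033×10⁵ m/s.
In the field: r = mv/(|q|B) = (3.322×10⁻²⁷)(8.033×10⁵)/((1.602×10⁻¹⁹)(0.251)) ≈ 0.0664 m.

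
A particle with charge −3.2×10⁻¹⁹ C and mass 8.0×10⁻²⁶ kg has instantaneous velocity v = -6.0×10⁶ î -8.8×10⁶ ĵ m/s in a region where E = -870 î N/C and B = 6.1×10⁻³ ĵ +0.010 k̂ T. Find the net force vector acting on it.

v×B = (-8.80×10⁴, 6.00×10⁴, -3.66×10⁴) N/C.
E + v×B = (-8.89×10⁴, 6.00×10⁴, -3.66×10⁴) N/C.
F = q(E + v×B) = (−3.2×10⁻¹⁹ C)·(-8.89×10⁴, 6.00×10⁴, -3.66×10⁴) = (2.84×10⁻¹⁴, -1.92×10⁻¹⁴, 1.17×10⁻¹⁴) N.

F ≈ (2.84×10⁻¹⁴, -1.92×10⁻¹⁴, 1.17×10⁻¹⁴) N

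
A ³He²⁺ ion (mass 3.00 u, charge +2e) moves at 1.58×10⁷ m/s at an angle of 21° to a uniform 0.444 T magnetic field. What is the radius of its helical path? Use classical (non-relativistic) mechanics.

r ≈ 0.198 m

v⊥ = v sinθ = 1.58×10⁷·sin21° ≈ 5.662×10⁶ m/s.
r = m v⊥/(|q|B) = (4.983×10⁻²⁷)(5.662×10⁶)/((3.204×10⁻¹⁹)(0.444)) ≈ 0.198 m.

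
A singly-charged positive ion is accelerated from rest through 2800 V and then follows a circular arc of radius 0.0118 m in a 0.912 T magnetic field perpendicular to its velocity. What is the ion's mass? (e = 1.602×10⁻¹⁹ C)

Combine |q|V = ½mv² and r = mv/(|q|B): eliminate v to get m = qB²r²/(2V).
m = (1.602×10⁻¹⁹)(0.912)²(0.0118)²/(2·2800) ≈ 3.31×10⁻²⁷ kg.

m ≈ 3.31×10⁻²⁷ kg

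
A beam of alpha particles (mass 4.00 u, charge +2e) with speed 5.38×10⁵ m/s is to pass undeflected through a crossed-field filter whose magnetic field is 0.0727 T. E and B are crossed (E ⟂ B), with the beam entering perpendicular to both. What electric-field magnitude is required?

E = 3.91×10⁴ V/m

For straight-line motion qE = qvB, so E = vB.
E = 5.38×10⁵ × 0.0727 = 3.91×10⁴ V/m.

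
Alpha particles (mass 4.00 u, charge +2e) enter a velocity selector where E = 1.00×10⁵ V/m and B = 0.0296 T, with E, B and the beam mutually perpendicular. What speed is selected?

v = 3.38×10⁶ m/s

Straight-line motion ⇒ electric and magnetic forces cancel, so E = vB.
v = E/B = 1.00×10⁵/0.0296 = 3.38×10⁶ m/s.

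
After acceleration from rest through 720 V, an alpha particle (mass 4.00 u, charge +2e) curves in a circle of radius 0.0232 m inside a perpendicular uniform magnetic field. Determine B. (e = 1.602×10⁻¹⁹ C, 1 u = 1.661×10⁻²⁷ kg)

B ≈ 0.236 T

v = √(2|q|V/m) = √(2·3.204×10⁻¹⁹·720/6.644×10⁻²⁷) ≈ 2.635×10⁵ m/s.
B = mv/(|q|r) = (6.644×10⁻²⁷)(2.635×10⁵)/((3.204×10⁻¹⁹)(0.0232)) ≈ 0.236 T.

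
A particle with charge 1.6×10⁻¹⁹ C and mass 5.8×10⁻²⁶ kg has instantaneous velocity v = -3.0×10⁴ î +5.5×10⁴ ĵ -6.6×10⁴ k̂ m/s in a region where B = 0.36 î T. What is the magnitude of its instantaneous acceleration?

v×B = (0, -2.38×10⁴, -1.98×10⁴) N/C.
F = q v×B = (1.6×10⁻¹⁹ C)·(0, -2.38×10⁴, -1.98×10⁴) = (0, -3.80×10⁻¹⁵, -3.17×10⁻¹⁵) N.
|a| = |F|/m = 4.949×10⁻¹⁵/5.8×10⁻²⁶ ≈ 8.53×10¹⁰ m/s².

|a| ≈ 8.53×10¹⁰ m/s²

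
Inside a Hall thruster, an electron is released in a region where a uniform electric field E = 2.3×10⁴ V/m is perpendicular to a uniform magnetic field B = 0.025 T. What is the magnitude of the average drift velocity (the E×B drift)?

v_d ≈ 9.2×10⁵ m/s

In crossed fields the guiding centre drifts at v_d = |E×B|/B² = E/B, independent of charge and mass.
v_d = 2.3×10⁴/0.025 = 9.2×10⁵ m/s.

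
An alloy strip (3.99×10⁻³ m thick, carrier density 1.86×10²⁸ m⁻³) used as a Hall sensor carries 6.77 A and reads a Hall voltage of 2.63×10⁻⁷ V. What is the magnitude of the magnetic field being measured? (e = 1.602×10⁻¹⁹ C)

B ≈ 0.462 T

From V_H = IB/(n e t), B = V_H n e t / I.
B = (2.63×10⁻⁷)(1.86×10²⁸)(1.602×10⁻¹⁹)(3.99×10⁻³)/6.77 ≈ 0.462 T.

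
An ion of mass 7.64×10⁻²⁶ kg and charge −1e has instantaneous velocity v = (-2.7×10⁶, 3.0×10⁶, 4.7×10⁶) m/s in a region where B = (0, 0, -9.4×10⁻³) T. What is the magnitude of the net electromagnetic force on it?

v×B = (-2.82×10⁴, -2.54×10⁴, 0) N/C.
F = q v×B = (−1.602×10⁻¹⁹ C)·(-2.82×10⁴, -2.54×10⁴, 0) = (4.52×10⁻¹⁵, 4.07×10⁻¹⁵, 0) N.
|F| = 6.08×10⁻¹⁵ N.

|F| ≈ 6.08×10⁻¹⁵ N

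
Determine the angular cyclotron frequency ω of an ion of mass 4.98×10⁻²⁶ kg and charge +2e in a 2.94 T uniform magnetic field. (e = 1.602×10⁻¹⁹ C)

ω ≈ 1.89×10⁷ rad/s

ω = |q|B/m.
ω = (3.204×10⁻¹⁹)(2.94)/4.98×10⁻²⁶ ≈ 1.89×10⁷ rad/s.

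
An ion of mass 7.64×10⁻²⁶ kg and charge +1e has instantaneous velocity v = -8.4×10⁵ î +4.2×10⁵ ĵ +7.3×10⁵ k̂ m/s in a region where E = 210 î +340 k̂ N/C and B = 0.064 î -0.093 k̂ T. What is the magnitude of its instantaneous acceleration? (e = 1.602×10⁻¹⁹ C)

|a| ≈ 1.19×10¹¹ m/s²

v×B = (-3.91×10⁴, -3.14×10⁴, -2.69×10⁴) N/C.
E + v×B = (-3.88×10⁴, -3.14×10⁴, -2.65×10⁴) N/C.
F = q(E + v×B) = (1.602×10⁻¹⁹ C)·(-3.88×10⁴, -3.14×10⁴, -2.65×10⁴) = (-6.22×10⁻¹⁵, -5.03×10⁻¹⁵, -4.25×10⁻¹⁵) N.
|a| = |F|/m = 9.062×10⁻¹⁵/7.64×10⁻²⁶ ≈ 1.19×10¹¹ m/s².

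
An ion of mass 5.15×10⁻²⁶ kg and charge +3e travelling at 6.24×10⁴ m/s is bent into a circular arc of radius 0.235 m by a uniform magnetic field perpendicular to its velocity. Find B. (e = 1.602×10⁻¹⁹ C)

B ≈ 0.0285 T

From |q|vB = mv²/r, B = mv/(|q|r).
B = (5.15×10⁻²⁶)(6.24×10⁴)/((4.806×10⁻¹⁹)(0.235)) ≈ 0.0285 T.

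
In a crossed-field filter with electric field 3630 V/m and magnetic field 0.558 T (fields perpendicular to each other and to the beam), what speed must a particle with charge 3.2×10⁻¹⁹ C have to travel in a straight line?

Zero net Lorentz force requires |qE| = |q v×B|, i.e. E = vB.
v = E/B = 3630/0.558 = 6510 m/s.

v = 6510 m/s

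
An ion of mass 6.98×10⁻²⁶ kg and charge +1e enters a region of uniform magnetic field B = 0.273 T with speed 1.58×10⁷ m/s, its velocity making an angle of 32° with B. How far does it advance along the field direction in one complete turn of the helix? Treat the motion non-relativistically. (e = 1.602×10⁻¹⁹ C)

p ≈ 134 m

v∥ = v cosθ = 1.58×10⁷·cos32° ≈ 1.340×10⁷ m/s.
T = 2πm/(|q|B) = 2π(6.98×10⁻²⁶)/((1.602×10⁻¹⁹)(0.273)) ≈ 1.003×10⁻⁵ s.
pitch = v∥ T = (1.340×10⁷)(1.003×10⁻⁵) ≈ 134 m.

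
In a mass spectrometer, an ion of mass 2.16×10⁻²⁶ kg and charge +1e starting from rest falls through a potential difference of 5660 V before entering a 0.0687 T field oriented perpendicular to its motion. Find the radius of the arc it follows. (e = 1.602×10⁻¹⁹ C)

Acceleration: |q|V = ½mv² ⇒ v = √(2|q|V/m) = √(2·1.602×10⁻¹⁹·5660/2.16×10⁻²⁶) ≈ 2.898×10⁵ m/s.
In the field: r = mv/(|q|B) = (2.16×10⁻²⁶)(2.898×10⁵)/((1.602×10⁻¹⁹)(0.0687)) ≈ 0.569 m.

r ≈ 0.569 m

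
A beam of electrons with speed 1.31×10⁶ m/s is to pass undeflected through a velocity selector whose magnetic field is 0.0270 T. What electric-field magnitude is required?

For straight-line motion qE = qvB, so E = vB.
E = 1.31×10⁶ × 0.0270 = 3.54×10⁴ V/m.

E = 3.54×10⁴ V/m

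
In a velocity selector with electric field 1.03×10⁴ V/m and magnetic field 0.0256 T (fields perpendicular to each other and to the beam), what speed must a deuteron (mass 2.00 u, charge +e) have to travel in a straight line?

Zero net Lorentz force requires |qE| = |q v×B|, i.e. E = vB.
v = E/B = 1.03×10⁴/0.0256 = 4.02×10⁵ m/s.

v = 4.02×10⁵ m/s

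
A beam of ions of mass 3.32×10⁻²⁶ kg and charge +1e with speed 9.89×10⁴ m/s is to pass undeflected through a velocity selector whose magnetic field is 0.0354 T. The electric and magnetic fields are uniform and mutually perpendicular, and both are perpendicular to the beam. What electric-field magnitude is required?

For straight-line motion qE = qvB, so E = vB.
E = 9.89×10⁴ × 0.0354 = 3500 V/m.

E = 3500 V/m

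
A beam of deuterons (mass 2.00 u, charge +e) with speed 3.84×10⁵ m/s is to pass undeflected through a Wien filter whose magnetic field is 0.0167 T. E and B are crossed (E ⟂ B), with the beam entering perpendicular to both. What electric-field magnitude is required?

For straight-line motion qE = qvB, so E = vB.
E = 3.84×10⁵ × 0.0167 = 6410 V/m.

E = 6410 V/m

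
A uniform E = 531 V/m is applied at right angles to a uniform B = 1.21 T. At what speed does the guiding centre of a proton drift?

The steady drift has the magnetic force balancing the electric force, so v_d = E/B.
v_d = 531/1.21 = 439 m/s.

v_d ≈ 439 m/s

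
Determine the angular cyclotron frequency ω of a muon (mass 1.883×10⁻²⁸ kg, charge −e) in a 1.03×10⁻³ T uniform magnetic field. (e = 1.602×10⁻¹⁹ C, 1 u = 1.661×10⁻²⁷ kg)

ω = |q|B/m.
ω = (1.602×10⁻¹⁹)(1.03×10⁻³)/1.883×10⁻²⁸ ≈ 8.76×10⁵ rad/s.

ω ≈ 8.76×10⁵ rad/s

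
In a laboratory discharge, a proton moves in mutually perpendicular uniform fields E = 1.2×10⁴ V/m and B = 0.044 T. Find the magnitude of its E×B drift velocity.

In crossed fields the guiding centre drifts at v_d = |E×B|/B² = E/B, independent of charge and mass.
v_d = 1.2×10⁴/0.044 = 2.7×10⁵ m/s.

v_d ≈ 2.7×10⁵ m/s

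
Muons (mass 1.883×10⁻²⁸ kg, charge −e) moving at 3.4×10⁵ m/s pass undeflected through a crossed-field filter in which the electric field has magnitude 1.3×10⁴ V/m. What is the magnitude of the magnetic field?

Balance of forces in the selector: qE = qvB ⇒ B = E/v.
B = 1.3×10⁴/3.4×10⁵ = 0.038 T.

B = 0.038 T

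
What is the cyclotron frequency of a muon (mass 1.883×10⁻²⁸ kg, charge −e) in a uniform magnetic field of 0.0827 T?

f = |q|B/(2πm).
f = (1.602×10⁻¹⁹)(0.0827)/(2π·1.883×10⁻²⁸) ≈ 1.12×10⁷ Hz.

f ≈ 1.12×10⁷ Hz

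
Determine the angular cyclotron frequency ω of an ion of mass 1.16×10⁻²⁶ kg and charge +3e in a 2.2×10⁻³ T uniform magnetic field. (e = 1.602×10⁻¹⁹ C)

ω = |q|B/m.
ω = (4.806×10⁻¹⁹)(2.2×10⁻³)/1.16×10⁻²⁶ ≈ 9.1×10⁴ rad/s.

ω ≈ 9.1×10⁴ rad/s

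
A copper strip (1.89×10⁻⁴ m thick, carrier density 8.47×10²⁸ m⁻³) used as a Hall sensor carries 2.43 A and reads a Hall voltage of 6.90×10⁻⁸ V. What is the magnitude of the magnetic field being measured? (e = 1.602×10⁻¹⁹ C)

B ≈ 0.0728 T

From V_H = IB/(n e t), B = V_H n e t / I.
B = (6.90×10⁻⁸)(8.47×10²⁸)(1.602×10⁻¹⁹)(1.89×10⁻⁴)/2.43 ≈ 0.0728 T.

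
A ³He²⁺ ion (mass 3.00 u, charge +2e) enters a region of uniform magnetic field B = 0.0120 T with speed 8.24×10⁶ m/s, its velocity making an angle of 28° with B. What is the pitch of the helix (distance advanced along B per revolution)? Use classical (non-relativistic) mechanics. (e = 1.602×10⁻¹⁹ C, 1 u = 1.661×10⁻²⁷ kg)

v∥ = v cosθ = 8.24×10⁶·cos28° ≈ 7.275×10⁶ m/s.
T = 2πm/(|q|B) = 2π(4.983×10⁻²⁷)/((3.204×10⁻¹⁹)(0.0120)) ≈ 8.143×10⁻⁶ s.
pitch = v∥ T = (7.275×10⁶)(8.143×10⁻⁶) ≈ 59.2 m.

p ≈ 59.2 m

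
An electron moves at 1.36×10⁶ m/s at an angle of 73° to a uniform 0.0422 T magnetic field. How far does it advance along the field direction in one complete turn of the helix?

v∥ = v cosθ = 1.36×10⁶·cos73° ≈ 3.976×10⁵ m/s.
T = 2πm/(|q|B) = 2π(9.109×10⁻³¹)/((1.602×10⁻¹⁹)(0.0422)) ≈ 8.466×10⁻¹⁰ s.
pitch = v∥ T = (3.976×10⁵)(8.466×10⁻¹⁰) ≈ 3.37×10⁻⁴ m.

p ≈ 3.37×10⁻⁴ m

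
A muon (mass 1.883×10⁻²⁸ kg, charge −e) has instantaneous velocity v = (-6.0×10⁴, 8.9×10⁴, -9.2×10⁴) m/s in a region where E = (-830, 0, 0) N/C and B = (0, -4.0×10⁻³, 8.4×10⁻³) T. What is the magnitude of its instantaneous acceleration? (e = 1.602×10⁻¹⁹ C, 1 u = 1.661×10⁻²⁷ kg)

v×B = (380, 504, 240) N/C.
E + v×B = (-450, 504, 240) N/C.
F = q(E + v×B) = (−1.602×10⁻¹⁹ C)·(-450, 504, 240) = (7.22×10⁻¹⁷, -8.07×10⁻¹⁷, -3.84×10⁻¹⁷) N.
|a| = |F|/m = 1.149×10⁻¹⁶/1.883×10⁻²⁸ ≈ 6.10×10¹¹ m/s².

|a| ≈ 6.10×10¹¹ m/s²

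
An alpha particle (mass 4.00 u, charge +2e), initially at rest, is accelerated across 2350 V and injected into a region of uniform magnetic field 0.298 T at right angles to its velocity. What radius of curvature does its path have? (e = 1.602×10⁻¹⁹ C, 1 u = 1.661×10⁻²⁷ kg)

r ≈ 0.0331 m

Acceleration: |q|V = ½mv² ⇒ v = √(2|q|V/m) = √(2·3.204×10⁻¹⁹·2350/6.644×10⁻²⁷) ≈ 4.761×10⁵ m/s.
In the field: r = mv/(|q|B) = (6.644×10⁻²⁷)(4.761×10⁵)/((3.204×10⁻¹⁹)(0.298)) ≈ 0.0331 m.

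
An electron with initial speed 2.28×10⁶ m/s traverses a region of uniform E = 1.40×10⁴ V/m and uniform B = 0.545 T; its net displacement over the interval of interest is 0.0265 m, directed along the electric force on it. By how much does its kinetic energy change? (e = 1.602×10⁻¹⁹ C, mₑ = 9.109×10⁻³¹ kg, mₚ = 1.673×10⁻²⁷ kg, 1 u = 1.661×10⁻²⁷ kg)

ΔKE ≈ 5.94×10⁻¹⁷ J

The magnetic force is always ⟂ v and does no work; only the electric force changes KE.
ΔKE = F_E · d = |q|E d = (1.602×10⁻¹⁹)(1.40×10⁴)(0.0265) ≈ 5.94×10⁻¹⁷ J.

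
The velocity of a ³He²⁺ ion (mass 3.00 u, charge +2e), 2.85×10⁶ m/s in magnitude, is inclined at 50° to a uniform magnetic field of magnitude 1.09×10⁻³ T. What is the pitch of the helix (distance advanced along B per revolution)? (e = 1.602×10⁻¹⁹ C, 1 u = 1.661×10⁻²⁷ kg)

p ≈ 164 m

v∥ = v cosθ = 2.85×10⁶·cos50° ≈ 1.832×10⁶ m/s.
T = 2πm/(|q|B) = 2π(4.983×10⁻²⁷)/((3.204×10⁻¹⁹)(1.09×10⁻³)) ≈ 8.965×10⁻⁵ s.
pitch = v∥ T = (1.832×10⁶)(8.965×10⁻⁵) ≈ 164 m.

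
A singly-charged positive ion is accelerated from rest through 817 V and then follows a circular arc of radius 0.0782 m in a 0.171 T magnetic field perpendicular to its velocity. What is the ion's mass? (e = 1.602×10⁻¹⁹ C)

Combine |q|V = ½mv² and r = mv/(|q|B): eliminate v to get m = qB²r²/(2V).
m = (1.602×10⁻¹⁹)(0.171)²(0.0782)²/(2·817) ≈ 1.75×10⁻²⁶ kg.

m ≈ 1.75×10⁻²⁶ kg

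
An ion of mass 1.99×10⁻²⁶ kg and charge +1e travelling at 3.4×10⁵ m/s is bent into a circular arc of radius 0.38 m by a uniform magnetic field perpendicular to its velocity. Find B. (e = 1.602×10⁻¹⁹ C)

B ≈ 0.11 T

From |q|vB = mv²/r, B = mv/(|q|r).
B = (1.99×10⁻²⁶)(3.4×10⁵)/((1.602×10⁻¹⁹)(0.38)) ≈ 0.11 T.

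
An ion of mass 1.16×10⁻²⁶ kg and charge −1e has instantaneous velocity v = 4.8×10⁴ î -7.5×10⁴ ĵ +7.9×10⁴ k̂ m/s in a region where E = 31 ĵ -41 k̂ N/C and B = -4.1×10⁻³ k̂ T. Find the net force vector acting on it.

F ≈ (-4.93×10⁻¹⁷, -3.65×10⁻¹⁷, 6.57×10⁻¹⁸) N

v×B = (308, 197, 0) N/C.
E + v×B = (308, 228, -41.0) N/C.
F = q(E + v×B) = (−1.602×10⁻¹⁹ C)·(308, 228, -41.0) = (-4.93×10⁻¹⁷, -3.65×10⁻¹⁷, 6.57×10⁻¹⁸) N.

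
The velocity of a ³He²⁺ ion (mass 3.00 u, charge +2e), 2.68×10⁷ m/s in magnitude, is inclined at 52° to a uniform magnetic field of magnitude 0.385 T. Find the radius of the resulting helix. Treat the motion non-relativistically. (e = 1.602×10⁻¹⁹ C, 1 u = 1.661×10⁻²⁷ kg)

r ≈ 0.853 m

v⊥ = v sinθ = 2.68×10⁷·sin52° ≈ 2.112×10⁷ m/s.
r = m v⊥/(|q|B) = (4.983×10⁻²⁷)(2.112×10⁷)/((3.204×10⁻¹⁹)(0.385)) ≈ 0.853 m.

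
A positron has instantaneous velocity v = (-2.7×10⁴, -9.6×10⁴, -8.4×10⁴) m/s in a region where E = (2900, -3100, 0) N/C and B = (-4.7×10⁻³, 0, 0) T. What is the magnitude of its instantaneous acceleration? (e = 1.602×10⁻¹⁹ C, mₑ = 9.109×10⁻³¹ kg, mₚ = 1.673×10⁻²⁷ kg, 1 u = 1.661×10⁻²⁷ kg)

v×B = (0, 395, -451) N/C.
E + v×B = (2900, -2710, -451) N/C.
F = q(E + v×B) = (1.602×10⁻¹⁹ C)·(2900, -2710, -451) = (4.65×10⁻¹⁶, -4.33×10⁻¹⁶, -7.23×10⁻¹⁷) N.
|a| = |F|/m = 6.394×10⁻¹⁶/9.109×10⁻³¹ ≈ 7.02×10¹⁴ m/s².

|a| ≈ 7.02×10¹⁴ m/s²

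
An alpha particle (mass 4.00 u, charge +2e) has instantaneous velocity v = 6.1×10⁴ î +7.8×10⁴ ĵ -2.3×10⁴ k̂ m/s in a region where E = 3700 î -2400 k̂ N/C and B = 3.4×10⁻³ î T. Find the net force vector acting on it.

F ≈ (1.19×10⁻¹⁵, -2.51×10⁻¹⁷, -8.54×10⁻¹⁶) N

v×B = (0, -78.2, -265) N/C.
E + v×B = (3700, -78.2, -2670) N/C.
F = q(E + v×B) = (3.204×10⁻¹⁹ C)·(3700, -78.2, -2670) = (1.19×10⁻¹⁵, -2.51×10⁻¹⁷, -8.54×10⁻¹⁶) N.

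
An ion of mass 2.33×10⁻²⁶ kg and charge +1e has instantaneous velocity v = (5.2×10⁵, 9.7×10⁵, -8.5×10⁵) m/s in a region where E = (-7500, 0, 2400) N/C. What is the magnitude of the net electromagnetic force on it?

Only an electric field acts, so F = qE = (1.602×10⁻¹⁹ C)·(-7500, 0, 2400) = (-1.20×10⁻¹⁵, 0, 3.84×10⁻¹⁶) N.
|F| = 1.26×10⁻¹⁵ N.

|F| ≈ 1.26×10⁻¹⁵ N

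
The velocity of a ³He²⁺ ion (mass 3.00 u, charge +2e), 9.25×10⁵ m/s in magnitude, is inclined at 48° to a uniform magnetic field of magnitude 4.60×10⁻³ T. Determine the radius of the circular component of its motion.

v⊥ = v sinθ = 9.25×10⁵·sin48° ≈ 6.874×10⁵ m/s.
r = m v⊥/(|q|B) = (4.983×10⁻²⁷)(6.874×10⁵)/((3.204×10⁻¹⁹)(4.60×10⁻³)) ≈ 2.32 m.

r ≈ 2.32 m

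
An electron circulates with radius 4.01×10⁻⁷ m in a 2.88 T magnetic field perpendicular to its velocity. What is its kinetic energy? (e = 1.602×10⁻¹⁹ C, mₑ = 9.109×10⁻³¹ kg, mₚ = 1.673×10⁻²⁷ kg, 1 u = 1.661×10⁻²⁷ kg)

KE ≈ 1.88×10⁻²⁰ J

v = |q|Br/m, then KE = ½mv² = (qBr)²/(2m).
v = (1.602×10⁻¹⁹)(2.88)(4.01×10⁻⁷)/9.109×10⁻³¹ ≈ 2.031×10⁵ m/s.
KE = ½(9.109×10⁻³¹)(2.031×10⁵)² ≈ 1.88×10⁻²⁰ J.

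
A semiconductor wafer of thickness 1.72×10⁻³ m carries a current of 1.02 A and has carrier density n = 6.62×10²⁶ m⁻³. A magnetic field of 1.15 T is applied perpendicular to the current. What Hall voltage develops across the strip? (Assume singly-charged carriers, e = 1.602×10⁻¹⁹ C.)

V_H ≈ 6.43×10⁻⁶ V

V_H = IB/(n e t).
V_H = (1.02)(1.15)/((6.62×10²⁶)(1.602×10⁻¹⁹)(1.72×10⁻³)) ≈ 6.43×10⁻⁶ V.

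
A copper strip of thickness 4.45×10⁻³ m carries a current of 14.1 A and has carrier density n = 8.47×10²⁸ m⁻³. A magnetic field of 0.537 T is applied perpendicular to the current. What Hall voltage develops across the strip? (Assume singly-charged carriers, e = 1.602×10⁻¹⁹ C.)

V_H = IB/(n e t).
V_H = (14.1)(0.537)/((8.47×10²⁸)(1.602×10⁻¹⁹)(4.45×10⁻³)) ≈ 1.25×10⁻⁷ V.

V_H ≈ 1.25×10⁻⁷ V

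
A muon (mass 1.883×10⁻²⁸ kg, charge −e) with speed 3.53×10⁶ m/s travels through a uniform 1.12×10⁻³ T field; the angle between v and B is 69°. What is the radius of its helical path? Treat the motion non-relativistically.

v⊥ = v sinθ = 3.53×10⁶·sin69° ≈ 3.296×10⁶ m/s.
r = m v⊥/(|q|B) = (1.883×10⁻²⁸)(3.296×10⁶)/((1.602×10⁻¹⁹)(1.12×10⁻³)) ≈ 3.46 m.

r ≈ 3.46 m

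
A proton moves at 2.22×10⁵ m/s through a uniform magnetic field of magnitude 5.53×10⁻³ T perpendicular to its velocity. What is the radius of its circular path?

r ≈ 0.419 m

The magnetic force provides the centripetal force: |q|vB = mv²/r.
r = mv/(|q|B) = (1.673×10⁻²⁷)(2.22×10⁵)/((1.602×10⁻¹⁹)(5.53×10⁻³)) ≈ 0.419 m.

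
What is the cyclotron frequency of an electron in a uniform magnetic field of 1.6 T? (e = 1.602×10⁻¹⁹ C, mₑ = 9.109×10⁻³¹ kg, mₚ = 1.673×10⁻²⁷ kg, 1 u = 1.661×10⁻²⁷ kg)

f = |q|B/(2πm).
f = (1.602×10⁻¹⁹)(1.6)/(2π·9.109×10⁻³¹) ≈ 4.5×10¹⁰ Hz.

f ≈ 4.5×10¹⁰ Hz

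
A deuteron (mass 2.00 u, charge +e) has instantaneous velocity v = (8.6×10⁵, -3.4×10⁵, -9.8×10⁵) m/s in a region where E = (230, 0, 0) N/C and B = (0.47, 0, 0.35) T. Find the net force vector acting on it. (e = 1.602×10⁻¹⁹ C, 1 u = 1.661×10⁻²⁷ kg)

v×B = (-1.19×10⁵, -7.62×10⁵, 1.60×10⁵) N/C.
E + v×B = (-1.19×10⁵, -7.62×10⁵, 1.60×10⁵) N/C.
F = q(E + v×B) = (1.602×10⁻¹⁹ C)·(-1.19×10⁵, -7.62×10⁵, 1.60×10⁵) = (-1.90×10⁻¹⁴, -1.22×10⁻¹³, 2.56×10⁻¹⁴) N.

F ≈ (-1.90×10⁻¹⁴, -1.22×10⁻¹³, 2.56×10⁻¹⁴) N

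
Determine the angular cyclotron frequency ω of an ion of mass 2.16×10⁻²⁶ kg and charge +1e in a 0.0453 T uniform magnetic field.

ω ≈ 3.36×10⁵ rad/s

ω = |q|B/m.
ω = (1.602×10⁻¹⁹)(0.0453)/2.16×10⁻²⁶ ≈ 3.36×10⁵ rad/s.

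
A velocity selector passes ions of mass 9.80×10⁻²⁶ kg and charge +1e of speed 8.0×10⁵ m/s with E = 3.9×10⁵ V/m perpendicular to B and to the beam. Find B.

Balance of forces in the selector: qE = qvB ⇒ B = E/v.
B = 3.9×10⁵/8.0×10⁵ = 0.49 T.

B = 0.49 T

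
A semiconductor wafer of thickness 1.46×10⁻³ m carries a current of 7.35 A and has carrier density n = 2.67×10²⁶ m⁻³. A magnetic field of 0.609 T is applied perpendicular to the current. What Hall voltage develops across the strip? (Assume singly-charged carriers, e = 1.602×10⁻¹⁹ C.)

V_H ≈ 7.17×10⁻⁵ V

V_H = IB/(n e t).
V_H = (7.35)(0.609)/((2.67×10²⁶)(1.602×10⁻¹⁹)(1.46×10⁻³)) ≈ 7.17×10⁻⁵ V.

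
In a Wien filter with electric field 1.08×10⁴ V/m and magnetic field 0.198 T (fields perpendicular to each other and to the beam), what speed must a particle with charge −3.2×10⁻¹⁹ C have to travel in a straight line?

Zero net Lorentz force requires |qE| = |q v×B|, i.e. E = vB.
v = E/B = 1.08×10⁴/0.198 = 5.45×10⁴ m/s.
The result is independent of the particle's charge and mass.

v = 5.45×10⁴ m/s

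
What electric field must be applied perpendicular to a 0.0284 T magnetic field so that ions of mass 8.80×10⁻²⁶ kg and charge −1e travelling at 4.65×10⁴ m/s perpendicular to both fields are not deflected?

For straight-line motion qE = qvB, so E = vB.
E = 4.65×10⁴ × 0.0284 = 1320 V/m.

E = 1320 V/m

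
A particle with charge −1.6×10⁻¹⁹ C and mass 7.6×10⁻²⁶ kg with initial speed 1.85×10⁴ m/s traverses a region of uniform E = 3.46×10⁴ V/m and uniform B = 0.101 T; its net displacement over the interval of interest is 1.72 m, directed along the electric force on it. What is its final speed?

v_f ≈ 5.01×10⁵ m/s

B does no work; ΔKE = |q|E d.
½mv_f² = ½mv₀² + |q|Ed = ½(7.6×10⁻²⁶)(1.85×10⁴)² + (1.6×10⁻¹⁹)(3.46×10⁴)(1.72) ≈ 1.301×10⁻¹⁷ J + 9.522×10⁻¹⁵ J ≈ 9.535×10⁻¹⁵ J.
v_f = √(2·9.535×10⁻¹⁵/7.6×10⁻²⁶) ≈ 5.01×10⁵ m/s.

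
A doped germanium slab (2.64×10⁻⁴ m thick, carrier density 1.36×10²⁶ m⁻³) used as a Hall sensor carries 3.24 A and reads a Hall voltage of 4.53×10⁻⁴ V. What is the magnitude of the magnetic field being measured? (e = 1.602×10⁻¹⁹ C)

From V_H = IB/(n e t), B = V_H n e t / I.
B = (4.53×10⁻⁴)(1.36×10²⁶)(1.602×10⁻¹⁹)(2.64×10⁻⁴)/3.24 ≈ 0.804 T.

B ≈ 0.804 T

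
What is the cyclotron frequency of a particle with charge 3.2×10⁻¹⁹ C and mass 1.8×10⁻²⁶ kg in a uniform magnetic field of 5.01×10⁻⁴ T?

f = |q|B/(2πm).
f = (3.2×10⁻¹⁹)(5.01×10⁻⁴)/(2π·1.8×10⁻²⁶) ≈ 1420 Hz.

f ≈ 1420 Hz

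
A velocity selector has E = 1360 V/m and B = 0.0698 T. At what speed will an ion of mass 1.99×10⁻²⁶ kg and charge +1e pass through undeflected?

Straight-line motion ⇒ electric and magnetic forces cancel, so E = vB.
v = E/B = 1360/0.0698 = 1.95×10⁴ m/s.

v = 1.95×10⁴ m/s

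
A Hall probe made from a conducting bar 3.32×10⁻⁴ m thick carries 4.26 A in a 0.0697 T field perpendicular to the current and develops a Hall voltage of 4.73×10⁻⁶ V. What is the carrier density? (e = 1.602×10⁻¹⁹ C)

From V_H = IB/(n e t), n = IB/(V_H e t).
n = (4.26)(0.0697)/((4.73×10⁻⁶)(1.602×10⁻¹⁹)(3.32×10⁻⁴)) ≈ 1.18×10²⁷ m⁻³.

n ≈ 1.18×10²⁷ m⁻³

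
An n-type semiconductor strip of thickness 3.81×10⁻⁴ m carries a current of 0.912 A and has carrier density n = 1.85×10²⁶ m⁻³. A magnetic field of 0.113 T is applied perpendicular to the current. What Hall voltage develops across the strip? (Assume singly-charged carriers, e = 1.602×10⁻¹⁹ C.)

V_H = IB/(n e t).
V_H = (0.912)(0.113)/((1.85×10²⁶)(1.602×10⁻¹⁹)(3.81×10⁻⁴)) ≈ 9.13×10⁻⁶ V.

V_H ≈ 9.13×10⁻⁶ V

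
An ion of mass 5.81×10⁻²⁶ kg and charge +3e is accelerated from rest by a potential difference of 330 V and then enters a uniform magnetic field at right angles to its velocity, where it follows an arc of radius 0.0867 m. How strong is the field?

v = √(2|q|V/m) = √(2·4.806×10⁻¹⁹·330/5.81×10⁻²⁶) ≈ 7.389×10⁴ m/s.
B = mv/(|q|r) = (5.81×10⁻²⁶)(7.389×10⁴)/((4.806×10⁻¹⁹)(0.0867)) ≈ 0.103 T.

B ≈ 0.103 T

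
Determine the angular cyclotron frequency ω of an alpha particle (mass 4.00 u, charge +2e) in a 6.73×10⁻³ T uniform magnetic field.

ω = |q|B/m.
ω = (3.204×10⁻¹⁹)(6.73×10⁻³)/6.644×10⁻²⁷ ≈ 3.25×10⁵ rad/s.

ω ≈ 3.25×10⁵ rad/s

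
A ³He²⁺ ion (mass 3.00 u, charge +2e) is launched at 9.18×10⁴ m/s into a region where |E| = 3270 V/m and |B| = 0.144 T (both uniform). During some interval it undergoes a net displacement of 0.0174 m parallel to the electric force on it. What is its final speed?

B does no work; ΔKE = |q|E d.
½mv_f² = ½mv₀² + |q|Ed = ½(4.983×10⁻²⁷)(9.18×10⁴)² + (3.204×10⁻¹⁹)(3270)(0.0174) ≈ 2.100×10⁻¹⁷ J + 1.823×10⁻¹⁷ J ≈ 3.923×10⁻¹⁷ J.
v_f = √(2·3.923×10⁻¹⁷/4.983×10⁻²⁷) ≈ 1.25×10⁵ m/s.

v_f ≈ 1.25×10⁵ m/s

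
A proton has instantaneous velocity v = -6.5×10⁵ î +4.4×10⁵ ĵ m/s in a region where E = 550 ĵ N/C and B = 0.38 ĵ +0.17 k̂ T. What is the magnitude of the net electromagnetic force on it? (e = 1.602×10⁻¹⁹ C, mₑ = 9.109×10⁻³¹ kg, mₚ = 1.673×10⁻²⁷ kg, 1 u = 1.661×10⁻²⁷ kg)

v×B = (7.48×10⁴, 1.11×10⁵, -2.47×10⁵) N/C.
E + v×B = (7.48×10⁴, 1.11×10⁵, -2.47×10⁵) N/C.
F = q(E + v×B) = (1.602×10⁻¹⁹ C)·(7.48×10⁴, 1.11×10⁵, -2.47×10⁵) = (1.20×10⁻¹⁴, 1.78×10⁻¹⁴, -3.96×10⁻¹⁴) N.
|F| = 4.50×10⁻¹⁴ N.

|F| ≈ 4.50×10⁻¹⁴ N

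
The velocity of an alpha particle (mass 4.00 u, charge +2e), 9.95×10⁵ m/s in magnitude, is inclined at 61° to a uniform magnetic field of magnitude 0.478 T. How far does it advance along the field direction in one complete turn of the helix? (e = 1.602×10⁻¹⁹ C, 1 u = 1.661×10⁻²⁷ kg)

v∥ = v cosθ = 9.95×10⁵·cos61° ≈ 4.824×10⁵ m/s.
T = 2πm/(|q|B) = 2π(6.644×10⁻²⁷)/((3.204×10⁻¹⁹)(0.478)) ≈ 2.726×10⁻⁷ s.
pitch = v∥ T = (4.824×10⁵)(2.726×10⁻⁷) ≈ 0.131 m.

p ≈ 0.131 m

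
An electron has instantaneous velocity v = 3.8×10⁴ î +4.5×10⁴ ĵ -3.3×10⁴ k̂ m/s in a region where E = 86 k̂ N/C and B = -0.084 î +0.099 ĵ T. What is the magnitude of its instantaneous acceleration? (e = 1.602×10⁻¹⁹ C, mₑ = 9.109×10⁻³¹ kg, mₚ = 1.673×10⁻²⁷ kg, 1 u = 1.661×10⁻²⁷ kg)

|a| ≈ 1.54×10¹⁵ m/s²

v×B = (3270, 2770, 7540) N/C.
E + v×B = (3270, 2770, 7630) N/C.
F = q(E + v×B) = (−1.602×10⁻¹⁹ C)·(3270, 2770, 7630) = (-5.23×10⁻¹⁶, -4.44×10⁻¹⁶, -1.22×10⁻¹⁵) N.
|a| = |F|/m = 1.402×10⁻¹⁵/9.109×10⁻³¹ ≈ 1.54×10¹⁵ m/s².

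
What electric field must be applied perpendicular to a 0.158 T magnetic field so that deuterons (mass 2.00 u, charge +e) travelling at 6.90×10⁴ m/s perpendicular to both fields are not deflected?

For straight-line motion qE = qvB, so E = vB.
E = 6.90×10⁴ × 0.158 = 1.09×10⁴ V/m.

E = 1.09×10⁴ V/m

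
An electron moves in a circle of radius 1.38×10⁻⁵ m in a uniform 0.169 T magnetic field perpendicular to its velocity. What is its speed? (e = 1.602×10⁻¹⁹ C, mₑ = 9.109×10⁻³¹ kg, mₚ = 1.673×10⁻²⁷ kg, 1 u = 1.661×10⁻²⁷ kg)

From |q|vB = mv²/r, v = |q|Br/m.
v = (1.602×10⁻¹⁹)(0.169)(1.38×10⁻⁵)/9.109×10⁻³¹ ≈ 4.10×10⁵ m/s.

v ≈ 4.10×10⁵ m/s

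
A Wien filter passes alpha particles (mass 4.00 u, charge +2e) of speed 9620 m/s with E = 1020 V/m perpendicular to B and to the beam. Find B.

B = 0.106 T

Balance of forces in the selector: qE = qvB ⇒ B = E/v.
B = 1020/9620 = 0.106 T.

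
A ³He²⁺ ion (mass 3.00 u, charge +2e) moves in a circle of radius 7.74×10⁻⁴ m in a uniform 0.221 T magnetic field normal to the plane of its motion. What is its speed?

From |q|vB = mv²/r, v = |q|Br/m.
v = (3.204×10⁻¹⁹)(0.221)(7.74×10⁻⁴)/4.983×10⁻²⁷ ≈ 1.10×10⁴ m/s.

v ≈ 1.10×10⁴ m/s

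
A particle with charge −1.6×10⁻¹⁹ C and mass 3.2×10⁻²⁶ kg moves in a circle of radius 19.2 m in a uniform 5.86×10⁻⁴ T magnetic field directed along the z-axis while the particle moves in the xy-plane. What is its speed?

v ≈ 5.63×10⁴ m/s

From |q|vB = mv²/r, v = |q|Br/m.
v = (1.6×10⁻¹⁹)(5.86×10⁻⁴)(19.2)/3.2×10⁻²⁶ ≈ 5.63×10⁴ m/s.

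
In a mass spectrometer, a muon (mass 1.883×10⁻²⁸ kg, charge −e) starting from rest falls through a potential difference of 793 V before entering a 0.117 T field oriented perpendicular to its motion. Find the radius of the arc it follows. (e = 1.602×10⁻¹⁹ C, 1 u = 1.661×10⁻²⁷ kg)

r ≈ 0.0117 m

Acceleration: |q|V = ½mv² ⇒ v = √(2|q|V/m) = √(2·1.602×10⁻¹⁹·793/1.883×10⁻²⁸) ≈ 1.162×10⁶ m/s.
In the field: r = mv/(|q|B) = (1.883×10⁻²⁸)(1.162×10⁶)/((1.602×10⁻¹⁹)(0.117)) ≈ 0.0117 m.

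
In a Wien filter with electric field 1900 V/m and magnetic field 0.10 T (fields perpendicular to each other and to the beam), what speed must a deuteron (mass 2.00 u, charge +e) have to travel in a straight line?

v = 1.9×10⁴ m/s

Straight-line motion ⇒ electric and magnetic forces cancel, so E = vB.
v = E/B = 1900/0.10 = 1.9×10⁴ m/s.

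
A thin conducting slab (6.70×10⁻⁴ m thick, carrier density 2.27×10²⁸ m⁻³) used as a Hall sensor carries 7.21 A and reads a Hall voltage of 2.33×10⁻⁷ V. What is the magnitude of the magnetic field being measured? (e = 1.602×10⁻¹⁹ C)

From V_H = IB/(n e t), B = V_H n e t / I.
B = (2.33×10⁻⁷)(2.27×10²⁸)(1.602×10⁻¹⁹)(6.70×10⁻⁴)/7.21 ≈ 0.0787 T.

B ≈ 0.0787 T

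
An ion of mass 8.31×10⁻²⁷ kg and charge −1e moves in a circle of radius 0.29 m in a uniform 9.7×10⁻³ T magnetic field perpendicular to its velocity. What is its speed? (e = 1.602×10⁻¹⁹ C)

From |q|vB = mv²/r, v = |q|Br/m.
v = (1.602×10⁻¹⁹)(9.7×10⁻³)(0.29)/8.31×10⁻²⁷ ≈ 5.4×10⁴ m/s.

v ≈ 5.4×10⁴ m/s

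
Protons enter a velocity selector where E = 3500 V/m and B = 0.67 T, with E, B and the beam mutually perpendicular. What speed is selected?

v = 5200 m/s

Straight-line motion ⇒ electric and magnetic forces cancel, so E = vB.
v = E/B = 3500/0.67 = 5200 m/s.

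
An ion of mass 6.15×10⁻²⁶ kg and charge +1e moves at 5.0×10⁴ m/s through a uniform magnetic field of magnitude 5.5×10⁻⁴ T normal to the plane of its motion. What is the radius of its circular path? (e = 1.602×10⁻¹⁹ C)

The magnetic force provides the centripetal force: |q|vB = mv²/r.
r = mv/(|q|B) = (6.15×10⁻²⁶)(5.0×10⁴)/((1.602×10⁻¹⁹)(5.5×10⁻⁴)) ≈ 35 m.

r ≈ 35 m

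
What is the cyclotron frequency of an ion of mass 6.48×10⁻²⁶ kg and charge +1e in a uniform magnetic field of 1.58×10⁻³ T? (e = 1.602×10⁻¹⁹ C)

f = |q|B/(2πm).
f = (1.602×10⁻¹⁹)(1.58×10⁻³)/(2π·6.48×10⁻²⁶) ≈ 622 Hz.

f ≈ 622 Hz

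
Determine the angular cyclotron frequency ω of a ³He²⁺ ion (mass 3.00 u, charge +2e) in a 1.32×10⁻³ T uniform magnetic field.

ω = |q|B/m.
ω = (3.204×10⁻¹⁹)(1.32×10⁻³)/4.983×10⁻²⁷ ≈ 8.49×10⁴ rad/s.

ω ≈ 8.49×10⁴ rad/s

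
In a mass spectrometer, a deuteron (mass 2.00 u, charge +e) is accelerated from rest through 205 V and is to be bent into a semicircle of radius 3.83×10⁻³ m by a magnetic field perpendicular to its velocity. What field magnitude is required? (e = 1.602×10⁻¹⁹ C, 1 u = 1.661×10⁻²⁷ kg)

v = √(2|q|V/m) = √(2·1.602×10⁻¹⁹·205/3.322×10⁻²⁷) ≈ 1.406×10⁵ m/s.
B = mv/(|q|r) = (3.322×10⁻²⁷)(1.406×10⁵)/((1.602×10⁻¹⁹)(3.83×10⁻³)) ≈ 0.761 T.

B ≈ 0.761 T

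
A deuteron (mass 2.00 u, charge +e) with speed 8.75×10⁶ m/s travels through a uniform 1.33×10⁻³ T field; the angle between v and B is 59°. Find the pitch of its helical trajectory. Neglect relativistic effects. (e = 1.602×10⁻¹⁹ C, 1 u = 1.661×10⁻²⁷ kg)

p ≈ 441 m

v∥ = v cosθ = 8.75×10⁶·cos59° ≈ 4.507×10⁶ m/s.
T = 2πm/(|q|B) = 2π(3.322×10⁻²⁷)/((1.602×10⁻¹⁹)(1.33×10⁻³)) ≈ 9.796×10⁻⁵ s.
pitch = v∥ T = (4.507×10⁶)(9.796×10⁻⁵) ≈ 441 m.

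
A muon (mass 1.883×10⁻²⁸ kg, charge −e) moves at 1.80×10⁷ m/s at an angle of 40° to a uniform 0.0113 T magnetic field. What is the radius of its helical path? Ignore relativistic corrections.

v⊥ = v sinθ = 1.80×10⁷·sin40° ≈ 1.157×10⁷ m/s.
r = m v⊥/(|q|B) = (1.883×10⁻²⁸)(1.157×10⁷)/((1.602×10⁻¹⁹)(0.0113)) ≈ 1.20 m.

r ≈ 1.20 m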